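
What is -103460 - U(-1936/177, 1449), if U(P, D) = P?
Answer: -18310484/177 ≈ -1.0345e+5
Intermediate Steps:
-103460 - U(-1936/177, 1449) = -103460 - (-1936)/177 = -103460 - 1*(-1936/177) = -103460 + 1936/177 = -18310484/177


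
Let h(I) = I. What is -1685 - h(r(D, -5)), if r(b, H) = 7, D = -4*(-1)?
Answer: -1692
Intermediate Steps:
D = 4
-1685 - h(r(D, -5)) = -1685 - 1*7 = -1685 - 7 = -1692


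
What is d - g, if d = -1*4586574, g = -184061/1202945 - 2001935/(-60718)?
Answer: -335007663182671517/73040414510 ≈ -4.5866e+6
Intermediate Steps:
g = 2397041882777/73040414510 (g = -184061*1/1202945 - 2001935*(-1/60718) = -184061/1202945 + 2001935/60718 = 2397041882777/73040414510 ≈ 32.818)
d = -4586574
d - g = -4586574 - 1*2397041882777/73040414510 = -4586574 - 2397041882777/73040414510 = -335007663182671517/73040414510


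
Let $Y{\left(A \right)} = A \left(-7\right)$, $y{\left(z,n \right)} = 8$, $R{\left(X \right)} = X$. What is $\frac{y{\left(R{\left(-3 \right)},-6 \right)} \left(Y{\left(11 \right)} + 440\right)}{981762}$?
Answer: $\frac{484}{163627} \approx 0.0029579$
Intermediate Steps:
$Y{\left(A \right)} = - 7 A$
$\frac{y{\left(R{\left(-3 \right)},-6 \right)} \left(Y{\left(11 \right)} + 440\right)}{981762} = \frac{8 \left(\left(-7\right) 11 + 440\right)}{981762} = 8 \left(-77 + 440\right) \frac{1}{981762} = 8 \cdot 363 \cdot \frac{1}{981762} = 2904 \cdot \frac{1}{981762} = \frac{484}{163627}$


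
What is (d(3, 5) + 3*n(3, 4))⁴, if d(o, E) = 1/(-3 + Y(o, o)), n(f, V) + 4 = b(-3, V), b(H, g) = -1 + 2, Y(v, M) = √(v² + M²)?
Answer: 465092/81 - 23504*√2/27 ≈ 4510.8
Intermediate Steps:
Y(v, M) = √(M² + v²)
b(H, g) = 1
n(f, V) = -3 (n(f, V) = -4 + 1 = -3)
d(o, E) = 1/(-3 + √2*√(o²)) (d(o, E) = 1/(-3 + √(o² + o²)) = 1/(-3 + √(2*o²)) = 1/(-3 + √2*√(o²)))
(d(3, 5) + 3*n(3, 4))⁴ = (1/(-3 + √2*√(3²)) + 3*(-3))⁴ = (1/(-3 + √2*√9) - 9)⁴ = (1/(-3 + √2*3) - 9)⁴ = (1/(-3 + 3*√2) - 9)⁴ = (-9 + 1/(-3 + 3*√2))⁴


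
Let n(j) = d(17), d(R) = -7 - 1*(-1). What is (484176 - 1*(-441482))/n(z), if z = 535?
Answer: -462829/3 ≈ -1.5428e+5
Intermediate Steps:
d(R) = -6 (d(R) = -7 + 1 = -6)
n(j) = -6
(484176 - 1*(-441482))/n(z) = (484176 - 1*(-441482))/(-6) = (484176 + 441482)*(-1/6) = 925658*(-1/6) = -462829/3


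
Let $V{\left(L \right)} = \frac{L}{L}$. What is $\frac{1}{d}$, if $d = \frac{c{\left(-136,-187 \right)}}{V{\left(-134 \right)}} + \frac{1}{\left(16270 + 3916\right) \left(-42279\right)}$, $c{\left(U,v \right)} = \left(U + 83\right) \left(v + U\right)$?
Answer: $\frac{853443894}{14610106021385} \approx 5.8415 \cdot 10^{-5}$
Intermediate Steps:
$V{\left(L \right)} = 1$
$c{\left(U,v \right)} = \left(83 + U\right) \left(U + v\right)$
$d = \frac{14610106021385}{853443894}$ ($d = \frac{\left(-136\right)^{2} + 83 \left(-136\right) + 83 \left(-187\right) - -25432}{1} + \frac{1}{\left(16270 + 3916\right) \left(-42279\right)} = \left(18496 - 11288 - 15521 + 25432\right) 1 + \frac{1}{20186} \left(- \frac{1}{42279}\right) = 17119 \cdot 1 + \frac{1}{20186} \left(- \frac{1}{42279}\right) = 17119 - \frac{1}{853443894} = \frac{14610106021385}{853443894} \approx 17119.0$)
$\frac{1}{d} = \frac{1}{\frac{14610106021385}{853443894}} = \frac{853443894}{14610106021385}$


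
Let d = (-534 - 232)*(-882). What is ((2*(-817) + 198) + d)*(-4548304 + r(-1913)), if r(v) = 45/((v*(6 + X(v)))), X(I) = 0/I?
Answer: -5865941706481472/1913 ≈ -3.0664e+12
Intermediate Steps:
X(I) = 0
d = 675612 (d = -766*(-882) = 675612)
r(v) = 15/(2*v) (r(v) = 45/((v*(6 + 0))) = 45/((v*6)) = 45/((6*v)) = 45*(1/(6*v)) = 15/(2*v))
((2*(-817) + 198) + d)*(-4548304 + r(-1913)) = ((2*(-817) + 198) + 675612)*(-4548304 + (15/2)/(-1913)) = ((-1634 + 198) + 675612)*(-4548304 + (15/2)*(-1/1913)) = (-1436 + 675612)*(-4548304 - 15/3826) = 674176*(-17401811119/3826) = -5865941706481472/1913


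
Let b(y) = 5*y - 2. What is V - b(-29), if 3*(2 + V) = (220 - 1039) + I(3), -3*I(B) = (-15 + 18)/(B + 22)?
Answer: -9601/75 ≈ -128.01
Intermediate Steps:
I(B) = -1/(22 + B) (I(B) = -(-15 + 18)/(3*(B + 22)) = -1/(22 + B))
V = -20626/75 (V = -2 + ((220 - 1039) - 1/(22 + 3))/3 = -2 + (-819 - 1/25)/3 = -2 + (1/3)*(-20476/25) = -2 - 20476/75 = -20626/75 ≈ -275.01)
b(y) = -2 + 5*y
V - b(-29) = -20626/75 - (-2 + 5*(-29)) = -20626/75 - (-2 - 145) = -20626/75 - 1*(-147) = -20626/75 + 147 = -9601/75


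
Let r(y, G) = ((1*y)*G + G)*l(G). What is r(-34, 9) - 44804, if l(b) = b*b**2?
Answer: -261317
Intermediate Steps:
l(b) = b**3
r(y, G) = G**3*(G + G*y) (r(y, G) = ((1*y)*G + G)*G**3 = (y*G + G)*G**3 = (G*y + G)*G**3 = (G + G*y)*G**3 = G**3*(G + G*y))
r(-34, 9) - 44804 = 9**4*(1 - 34) - 44804 = 6561*(-33) - 44804 = -216513 - 44804 = -261317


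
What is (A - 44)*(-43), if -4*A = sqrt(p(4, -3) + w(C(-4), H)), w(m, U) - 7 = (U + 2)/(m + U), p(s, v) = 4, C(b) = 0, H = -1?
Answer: 1892 + 43*sqrt(10)/4 ≈ 1926.0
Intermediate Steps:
w(m, U) = 7 + (2 + U)/(U + m) (w(m, U) = 7 + (U + 2)/(m + U) = 7 + (2 + U)/(U + m))
A = -sqrt(10)/4 (A = -sqrt(4 + (2 + 7*0 + 8*(-1))/(-1 + 0))/4 = -sqrt(4 + (2 + 0 - 8)/(-1))/4 = -sqrt(4 - 1*(-6))/4 = -sqrt(4 + 6)/4 = -sqrt(10)/4 ≈ -0.79057)
(A - 44)*(-43) = (-sqrt(10)/4 - 44)*(-43) = (-44 - sqrt(10)/4)*(-43) = 1892 + 43*sqrt(10)/4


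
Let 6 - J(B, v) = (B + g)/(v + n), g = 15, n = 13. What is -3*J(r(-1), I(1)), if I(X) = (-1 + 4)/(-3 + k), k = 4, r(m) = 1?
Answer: -15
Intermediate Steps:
I(X) = 3 (I(X) = (-1 + 4)/(-3 + 4) = 3/1 = 3*1 = 3)
J(B, v) = 6 - (15 + B)/(13 + v) (J(B, v) = 6 - (B + 15)/(v + 13) = 6 - (15 + B)/(13 + v))
-3*J(r(-1), I(1)) = -3*(63 - 1*1 + 6*3)/(13 + 3) = -3*(63 - 1 + 18)/16 = -3*80/16 = -3*5 = -15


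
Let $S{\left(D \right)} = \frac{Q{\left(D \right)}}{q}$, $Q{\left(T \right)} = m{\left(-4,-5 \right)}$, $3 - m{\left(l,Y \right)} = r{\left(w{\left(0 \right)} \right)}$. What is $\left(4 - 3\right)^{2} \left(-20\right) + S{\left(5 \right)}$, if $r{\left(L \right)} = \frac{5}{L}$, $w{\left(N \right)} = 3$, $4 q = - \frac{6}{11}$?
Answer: $- \frac{268}{9} \approx -29.778$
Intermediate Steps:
$q = - \frac{3}{22}$ ($q = \frac{\left(-6\right) \frac{1}{11}}{4} = \frac{1}{4} \left(- \frac{6}{11}\right) = - \frac{3}{22} \approx -0.13636$)
$m{\left(l,Y \right)} = \frac{4}{3}$ ($m{\left(l,Y \right)} = 3 - \frac{5}{3} = \frac{4}{3}$)
$Q{\left(T \right)} = \frac{4}{3}$
$S{\left(D \right)} = - \frac{88}{9}$ ($S{\left(D \right)} = \frac{4}{3 \left(- \frac{3}{22}\right)} = \frac{4}{3} \left(- \frac{22}{3}\right) = - \frac{88}{9}$)
$\left(4 - 3\right)^{2} \left(-20\right) + S{\left(5 \right)} = \left(4 - 3\right)^{2} \left(-20\right) - \frac{88}{9} = 1^{2} \left(-20\right) - \frac{88}{9} = 1 \left(-20\right) - \frac{88}{9} = -20 - \frac{88}{9} = - \frac{268}{9}$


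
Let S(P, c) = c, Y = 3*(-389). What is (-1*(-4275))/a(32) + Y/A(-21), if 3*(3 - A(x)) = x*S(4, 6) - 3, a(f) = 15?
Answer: 11943/46 ≈ 259.63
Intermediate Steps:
Y = -1167
A(x) = 4 - 2*x (A(x) = 3 - (x*6 - 3)/3 = 3 - (6*x - 3)/3 = 3 - (-3 + 6*x)/3 = 3 + (1 - 2*x) = 4 - 2*x)
(-1*(-4275))/a(32) + Y/A(-21) = -1*(-4275)/15 - 1167/(4 - 2*(-21)) = 4275*(1/15) - 1167/(4 + 42) = 285 - 1167/46 = 11943/46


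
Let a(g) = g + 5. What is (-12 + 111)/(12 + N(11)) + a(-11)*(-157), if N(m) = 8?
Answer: 18939/20 ≈ 946.95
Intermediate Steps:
a(g) = 5 + g
(-12 + 111)/(12 + N(11)) + a(-11)*(-157) = (-12 + 111)/(12 + 8) + (5 - 11)*(-157) = 99/20 - 6*(-157) = 99*(1/20) + 942 = 99/20 + 942 = 18939/20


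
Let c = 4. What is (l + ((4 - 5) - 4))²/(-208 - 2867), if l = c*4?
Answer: -121/3075 ≈ -0.039350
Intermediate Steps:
l = 16 (l = 4*4 = 16)
(l + ((4 - 5) - 4))²/(-208 - 2867) = (16 + ((4 - 5) - 4))²/(-208 - 2867) = (16 + (-1 - 4))²/(-3075) = -(16 - 5)²/3075 = -1/3075*11² = -1/3075*121 = -121/3075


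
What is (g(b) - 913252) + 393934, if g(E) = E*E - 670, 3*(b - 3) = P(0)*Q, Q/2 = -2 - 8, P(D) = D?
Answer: -519979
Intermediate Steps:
Q = -20 (Q = 2*(-2 - 8) = 2*(-10) = -20)
b = 3 (b = 3 + (0*(-20))/3 = 3 + (⅓)*0 = 3 + 0 = 3)
g(E) = -670 + E² (g(E) = E² - 670 = -670 + E²)
(g(b) - 913252) + 393934 = ((-670 + 3²) - 913252) + 393934 = ((-670 + 9) - 913252) + 393934 = (-661 - 913252) + 393934 = -913913 + 393934 = -519979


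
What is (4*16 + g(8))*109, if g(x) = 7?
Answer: 7739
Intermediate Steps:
(4*16 + g(8))*109 = (4*16 + 7)*109 = (64 + 7)*109 = 71*109 = 7739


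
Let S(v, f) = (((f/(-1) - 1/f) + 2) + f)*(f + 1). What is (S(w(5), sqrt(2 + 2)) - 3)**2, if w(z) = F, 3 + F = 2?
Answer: 9/4 ≈ 2.2500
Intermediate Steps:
F = -1 (F = -3 + 2 = -1)
w(z) = -1
S(v, f) = (1 + f)*(2 - 1/f) (S(v, f) = (((f*(-1) - 1/f) + 2) + f)*(1 + f) = (((-f - 1/f) + 2) + f)*(1 + f) = ((2 - f - 1/f) + f)*(1 + f) = (2 - 1/f)*(1 + f) = (1 + f)*(2 - 1/f))
(S(w(5), sqrt(2 + 2)) - 3)**2 = ((1 - 1/(sqrt(2 + 2)) + 2*sqrt(2 + 2)) - 3)**2 = ((1 - 1/(sqrt(4)) + 2*sqrt(4)) - 3)**2 = ((1 - 1/2 + 2*2) - 3)**2 = ((1 - 1*1/2 + 4) - 3)**2 = ((1 - 1/2 + 4) - 3)**2 = (9/2 - 3)**2 = (3/2)**2 = 9/4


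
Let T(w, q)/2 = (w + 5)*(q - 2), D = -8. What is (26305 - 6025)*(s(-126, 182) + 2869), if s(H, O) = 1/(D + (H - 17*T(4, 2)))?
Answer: 3898272300/67 ≈ 5.8183e+7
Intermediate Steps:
T(w, q) = 2*(-2 + q)*(5 + w) (T(w, q) = 2*((w + 5)*(q - 2)) = 2*((5 + w)*(-2 + q)) = 2*((-2 + q)*(5 + w)) = 2*(-2 + q)*(5 + w))
s(H, O) = 1/(-8 + H) (s(H, O) = 1/(-8 + (H - 17*(-20 - 4*4 + 10*2 + 2*2*4))) = 1/(-8 + (H - 17*(-20 - 16 + 20 + 16))) = 1/(-8 + (H - 17*0)) = 1/(-8 + (H + 0)) = 1/(-8 + H))
(26305 - 6025)*(s(-126, 182) + 2869) = (26305 - 6025)*(1/(-8 - 126) + 2869) = 20280*(1/(-134) + 2869) = 20280*(-1/134 + 2869) = 20280*(384445/134) = 3898272300/67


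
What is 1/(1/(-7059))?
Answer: -7059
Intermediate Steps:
1/(1/(-7059)) = 1/(-1/7059) = -7059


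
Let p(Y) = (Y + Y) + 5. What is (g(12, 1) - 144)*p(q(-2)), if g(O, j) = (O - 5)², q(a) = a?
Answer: -95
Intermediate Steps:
p(Y) = 5 + 2*Y (p(Y) = 2*Y + 5 = 5 + 2*Y)
g(O, j) = (-5 + O)²
(g(12, 1) - 144)*p(q(-2)) = ((-5 + 12)² - 144)*(5 + 2*(-2)) = (7² - 144)*(5 - 4) = (49 - 144)*1 = -95*1 = -95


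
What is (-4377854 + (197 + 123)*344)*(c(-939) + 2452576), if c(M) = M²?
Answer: -14230026044878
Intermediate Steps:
(-4377854 + (197 + 123)*344)*(c(-939) + 2452576) = (-4377854 + (197 + 123)*344)*((-939)² + 2452576) = (-4377854 + 320*344)*(881721 + 2452576) = (-4377854 + 110080)*3334297 = -4267774*3334297 = -14230026044878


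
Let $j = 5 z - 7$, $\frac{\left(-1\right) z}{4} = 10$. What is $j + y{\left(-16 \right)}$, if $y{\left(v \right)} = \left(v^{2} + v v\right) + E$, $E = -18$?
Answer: $287$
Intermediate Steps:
$z = -40$ ($z = \left(-4\right) 10 = -40$)
$y{\left(v \right)} = -18 + 2 v^{2}$ ($y{\left(v \right)} = \left(v^{2} + v v\right) - 18 = \left(v^{2} + v^{2}\right) - 18 = 2 v^{2} - 18 = -18 + 2 v^{2}$)
$j = -207$ ($j = 5 \left(-40\right) - 7 = -200 - 7 = -207$)
$j + y{\left(-16 \right)} = -207 - \left(18 - 2 \left(-16\right)^{2}\right) = -207 + \left(-18 + 2 \cdot 256\right) = -207 + \left(-18 + 512\right) = -207 + 494 = 287$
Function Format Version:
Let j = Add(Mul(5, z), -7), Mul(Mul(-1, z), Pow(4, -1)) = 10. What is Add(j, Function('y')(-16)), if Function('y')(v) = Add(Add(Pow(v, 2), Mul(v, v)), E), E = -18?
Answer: 287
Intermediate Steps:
z = -40 (z = Mul(-4, 10) = -40)
Function('y')(v) = Add(-18, Mul(2, Pow(v, 2))) (Function('y')(v) = Add(Add(Pow(v, 2), Mul(v, v)), -18) = Add(Add(Pow(v, 2), Pow(v, 2)), -18) = Add(Mul(2, Pow(v, 2)), -18) = Add(-18, Mul(2, Pow(v, 2))))
j = -207 (j = Add(Mul(5, -40), -7) = Add(-200, -7) = -207)
Add(j, Function('y')(-16)) = Add(-207, Add(-18, Mul(2, Pow(-16, 2)))) = Add(-207, Add(-18, Mul(2, 256))) = Add(-207, Add(-18, 512)) = Add(-207, 494) = 287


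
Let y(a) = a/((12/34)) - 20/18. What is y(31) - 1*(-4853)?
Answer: 88915/18 ≈ 4939.7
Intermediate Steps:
y(a) = -10/9 + 17*a/6 (y(a) = a/((12*(1/34))) - 20*1/18 = a/(6/17) - 10/9 = a*(17/6) - 10/9 = 17*a/6 - 10/9 = -10/9 + 17*a/6)
y(31) - 1*(-4853) = (-10/9 + (17/6)*31) - 1*(-4853) = (-10/9 + 527/6) + 4853 = 1561/18 + 4853 = 88915/18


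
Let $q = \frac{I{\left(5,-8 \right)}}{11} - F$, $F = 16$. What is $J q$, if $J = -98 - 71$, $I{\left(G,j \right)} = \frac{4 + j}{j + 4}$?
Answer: $\frac{29575}{11} \approx 2688.6$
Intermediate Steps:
$I{\left(G,j \right)} = 1$ ($I{\left(G,j \right)} = \frac{4 + j}{4 + j} = 1$)
$J = -169$ ($J = -98 - 71 = -169$)
$q = - \frac{175}{11}$ ($q = 1 \cdot \frac{1}{11} - 16 = \frac{1}{11} - 16 = - \frac{175}{11} \approx -15.909$)
$J q = \left(-169\right) \left(- \frac{175}{11}\right) = \frac{29575}{11}$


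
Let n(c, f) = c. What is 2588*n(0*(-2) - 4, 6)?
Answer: -10352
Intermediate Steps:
2588*n(0*(-2) - 4, 6) = 2588*(0*(-2) - 4) = 2588*(0 - 4) = 2588*(-4) = -10352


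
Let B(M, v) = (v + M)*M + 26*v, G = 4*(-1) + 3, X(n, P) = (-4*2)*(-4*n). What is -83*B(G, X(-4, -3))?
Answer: 265517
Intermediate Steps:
X(n, P) = 32*n (X(n, P) = -(-32)*n = 32*n)
G = -1 (G = -4 + 3 = -1)
B(M, v) = 26*v + M*(M + v) (B(M, v) = (M + v)*M + 26*v = M*(M + v) + 26*v = 26*v + M*(M + v))
-83*B(G, X(-4, -3)) = -83*((-1)² + 26*(32*(-4)) - 32*(-4)) = -83*(1 + 26*(-128) - 1*(-128)) = -83*(1 - 3328 + 128) = -83*(-3199) = 265517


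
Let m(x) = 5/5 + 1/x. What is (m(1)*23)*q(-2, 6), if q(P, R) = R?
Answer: 276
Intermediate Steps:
m(x) = 1 + 1/x (m(x) = 5*(1/5) + 1/x = 1 + 1/x)
(m(1)*23)*q(-2, 6) = (((1 + 1)/1)*23)*6 = ((1*2)*23)*6 = (2*23)*6 = 46*6 = 276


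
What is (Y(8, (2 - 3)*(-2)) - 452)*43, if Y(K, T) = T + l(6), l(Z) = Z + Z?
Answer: -18834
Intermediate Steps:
l(Z) = 2*Z
Y(K, T) = 12 + T (Y(K, T) = T + 2*6 = T + 12 = 12 + T)
(Y(8, (2 - 3)*(-2)) - 452)*43 = ((12 + (2 - 3)*(-2)) - 452)*43 = ((12 - 1*(-2)) - 452)*43 = ((12 + 2) - 452)*43 = (14 - 452)*43 = -438*43 = -18834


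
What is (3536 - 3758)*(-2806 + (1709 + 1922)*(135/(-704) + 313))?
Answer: -88537207833/352 ≈ -2.5153e+8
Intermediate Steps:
(3536 - 3758)*(-2806 + (1709 + 1922)*(135/(-704) + 313)) = -222*(-2806 + 3631*(135*(-1/704) + 313)) = -222*(-2806 + 3631*(-135/704 + 313)) = -222*(-2806 + 3631*(220217/704)) = -222*(-2806 + 799607927/704) = -222*797632503/704 = -88537207833/352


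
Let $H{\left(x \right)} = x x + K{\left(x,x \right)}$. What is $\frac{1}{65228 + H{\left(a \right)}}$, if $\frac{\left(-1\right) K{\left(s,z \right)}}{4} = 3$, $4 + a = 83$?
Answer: $\frac{1}{71457} \approx 1.3994 \cdot 10^{-5}$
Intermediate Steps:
$a = 79$ ($a = -4 + 83 = 79$)
$K{\left(s,z \right)} = -12$ ($K{\left(s,z \right)} = \left(-4\right) 3 = -12$)
$H{\left(x \right)} = -12 + x^{2}$ ($H{\left(x \right)} = x x - 12 = x^{2} - 12 = -12 + x^{2}$)
$\frac{1}{65228 + H{\left(a \right)}} = \frac{1}{65228 - \left(12 - 79^{2}\right)} = \frac{1}{65228 + \left(-12 + 6241\right)} = \frac{1}{65228 + 6229} = \frac{1}{71457}$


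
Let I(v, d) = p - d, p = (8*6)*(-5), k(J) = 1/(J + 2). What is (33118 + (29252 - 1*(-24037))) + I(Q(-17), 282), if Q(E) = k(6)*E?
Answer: 85885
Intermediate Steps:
k(J) = 1/(2 + J)
p = -240 (p = 48*(-5) = -240)
Q(E) = E/8 (Q(E) = E/(2 + 6) = E/8)
I(v, d) = -240 - d
(33118 + (29252 - 1*(-24037))) + I(Q(-17), 282) = (33118 + (29252 - 1*(-24037))) + (-240 - 1*282) = (33118 + (29252 + 24037)) + (-240 - 282) = (33118 + 53289) - 522 = 86407 - 522 = 85885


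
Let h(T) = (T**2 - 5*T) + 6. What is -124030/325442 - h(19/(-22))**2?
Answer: -4680718849865/38118370576 ≈ -122.79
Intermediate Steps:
h(T) = 6 + T**2 - 5*T
-124030/325442 - h(19/(-22))**2 = -124030/325442 - (6 + (19/(-22))**2 - 95/(-22))**2 = -124030*1/325442 - (6 + (19*(-1/22))**2 - 95*(-1)/22)**2 = -62015/162721 - (6 + (-19/22)**2 - 5*(-19/22))**2 = -62015/162721 - (6 + 361/484 + 95/22)**2 = -62015/162721 - (5355/484)**2 = -62015/162721 - 1*28676025/234256 = -62015/162721 - 28676025/234256 = -4680718849865/38118370576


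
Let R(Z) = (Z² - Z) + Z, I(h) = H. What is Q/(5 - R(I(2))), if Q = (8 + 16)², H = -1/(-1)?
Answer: 144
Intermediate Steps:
H = 1 (H = -1*(-1) = 1)
I(h) = 1
R(Z) = Z²
Q = 576 (Q = 24² = 576)
Q/(5 - R(I(2))) = 576/(5 - 1*1²) = 576/(5 - 1*1) = 576/(5 - 1) = 576/4 = (¼)*576 = 144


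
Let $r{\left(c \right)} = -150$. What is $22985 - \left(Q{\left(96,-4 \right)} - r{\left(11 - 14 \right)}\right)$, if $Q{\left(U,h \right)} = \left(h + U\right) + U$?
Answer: $22647$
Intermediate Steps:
$Q{\left(U,h \right)} = h + 2 U$ ($Q{\left(U,h \right)} = \left(U + h\right) + U = h + 2 U$)
$22985 - \left(Q{\left(96,-4 \right)} - r{\left(11 - 14 \right)}\right) = 22985 - \left(\left(-4 + 2 \cdot 96\right) - -150\right) = 22985 - \left(\left(-4 + 192\right) + 150\right) = 22985 - \left(188 + 150\right) = 22985 - 338 = 22647$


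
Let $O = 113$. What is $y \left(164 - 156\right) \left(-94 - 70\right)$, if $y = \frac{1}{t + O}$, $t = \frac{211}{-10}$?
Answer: $- \frac{13120}{919} \approx -14.276$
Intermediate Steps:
$t = - \frac{211}{10}$ ($t = 211 \left(- \frac{1}{10}\right) = - \frac{211}{10} \approx -21.1$)
$y = \frac{10}{919}$ ($y = \frac{1}{- \frac{211}{10} + 113} = \frac{1}{\frac{919}{10}} = \frac{10}{919} \approx 0.010881$)
$y \left(164 - 156\right) \left(-94 - 70\right) = \frac{10 \left(164 - 156\right) \left(-94 - 70\right)}{919} = \frac{10 \cdot 8 \left(-164\right)}{919} = \frac{10}{919} \left(-1312\right) = - \frac{13120}{919}$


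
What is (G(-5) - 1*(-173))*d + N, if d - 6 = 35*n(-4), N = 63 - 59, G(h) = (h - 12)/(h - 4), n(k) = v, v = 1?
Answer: 64570/9 ≈ 7174.4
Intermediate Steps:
n(k) = 1
G(h) = (-12 + h)/(-4 + h)
N = 4
d = 41 (d = 6 + 35*1 = 6 + 35 = 41)
(G(-5) - 1*(-173))*d + N = ((-12 - 5)/(-4 - 5) - 1*(-173))*41 + 4 = (-17/(-9) + 173)*41 + 4 = (-⅑*(-17) + 173)*41 + 4 = (17/9 + 173)*41 + 4 = (1574/9)*41 + 4 = 64534/9 + 4 = 64570/9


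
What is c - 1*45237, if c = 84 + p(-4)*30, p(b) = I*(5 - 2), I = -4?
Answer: -45513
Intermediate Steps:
p(b) = -12 (p(b) = -4*(5 - 2) = -4*3 = -12)
c = -276 (c = 84 - 12*30 = 84 - 360 = -276)
c - 1*45237 = -276 - 1*45237 = -276 - 45237 = -45513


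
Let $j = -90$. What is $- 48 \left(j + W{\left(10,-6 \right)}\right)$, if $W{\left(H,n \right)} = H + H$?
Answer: $3360$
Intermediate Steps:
$W{\left(H,n \right)} = 2 H$
$- 48 \left(j + W{\left(10,-6 \right)}\right) = - 48 \left(-90 + 2 \cdot 10\right) = - 48 \left(-90 + 20\right) = \left(-48\right) \left(-70\right) = 3360$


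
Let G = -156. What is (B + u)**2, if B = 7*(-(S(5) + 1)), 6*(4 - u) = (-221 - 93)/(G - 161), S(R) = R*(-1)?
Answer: 916575625/904401 ≈ 1013.5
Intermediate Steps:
S(R) = -R
u = 3647/951 (u = 4 - (-221 - 93)/(6*(-156 - 161)) = 4 - (-157)/(3*(-317)) = 4 - (-157)*(-1)/(3*317) = 4 - 1/6*314/317 = 4 - 157/951 = 3647/951 ≈ 3.8349)
B = 28 (B = 7*(-(-1*5 + 1)) = 7*(-(-5 + 1)) = 7*(-1*(-4)) = 7*4 = 28)
(B + u)**2 = (28 + 3647/951)**2 = (30275/951)**2 = 916575625/904401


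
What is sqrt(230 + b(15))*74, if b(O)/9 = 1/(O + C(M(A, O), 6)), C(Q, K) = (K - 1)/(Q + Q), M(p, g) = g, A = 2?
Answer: 148*sqrt(477386)/91 ≈ 1123.7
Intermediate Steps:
C(Q, K) = (-1 + K)/(2*Q) (C(Q, K) = (-1 + K)/((2*Q)) = (-1 + K)*(1/(2*Q)) = (-1 + K)/(2*Q))
b(O) = 9/(O + 5/(2*O)) (b(O) = 9/(O + (-1 + 6)/(2*O)) = 9/(O + (1/2)*5/O) = 9/(O + 5/(2*O)))
sqrt(230 + b(15))*74 = sqrt(230 + 18*15/(5 + 2*15**2))*74 = sqrt(230 + 18*15/(5 + 2*225))*74 = sqrt(230 + 18*15/(5 + 450))*74 = sqrt(230 + 18*15/455)*74 = sqrt(230 + 18*15*(1/455))*74 = sqrt(230 + 54/91)*74 = sqrt(20984/91)*74 = (2*sqrt(477386)/91)*74 = 148*sqrt(477386)/91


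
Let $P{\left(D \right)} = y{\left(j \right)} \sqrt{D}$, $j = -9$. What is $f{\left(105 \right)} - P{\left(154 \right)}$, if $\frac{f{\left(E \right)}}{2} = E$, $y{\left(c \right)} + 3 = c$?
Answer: $210 + 12 \sqrt{154} \approx 358.92$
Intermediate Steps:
$y{\left(c \right)} = -3 + c$
$f{\left(E \right)} = 2 E$
$P{\left(D \right)} = - 12 \sqrt{D}$ ($P{\left(D \right)} = \left(-3 - 9\right) \sqrt{D} = - 12 \sqrt{D}$)
$f{\left(105 \right)} - P{\left(154 \right)} = 2 \cdot 105 - - 12 \sqrt{154} = 210 + 12 \sqrt{154}$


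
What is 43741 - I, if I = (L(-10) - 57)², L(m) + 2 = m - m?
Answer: 40260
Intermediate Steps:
L(m) = -2 (L(m) = -2 + (m - m) = -2 + 0 = -2)
I = 3481 (I = (-2 - 57)² = (-59)² = 3481)
43741 - I = 43741 - 1*3481 = 43741 - 3481 = 40260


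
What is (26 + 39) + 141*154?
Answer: 21779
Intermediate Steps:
(26 + 39) + 141*154 = 65 + 21714 = 21779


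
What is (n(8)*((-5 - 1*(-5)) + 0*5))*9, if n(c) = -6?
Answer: 0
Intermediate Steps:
(n(8)*((-5 - 1*(-5)) + 0*5))*9 = -6*((-5 - 1*(-5)) + 0*5)*9 = -6*((-5 + 5) + 0)*9 = -6*(0 + 0)*9 = -6*0*9 = 0*9 = 0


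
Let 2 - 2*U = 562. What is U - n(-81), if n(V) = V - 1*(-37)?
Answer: -236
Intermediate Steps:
n(V) = 37 + V (n(V) = V + 37 = 37 + V)
U = -280 (U = 1 - ½*562 = 1 - 281 = -280)
U - n(-81) = -280 - (37 - 81) = -280 - 1*(-44) = -280 + 44 = -236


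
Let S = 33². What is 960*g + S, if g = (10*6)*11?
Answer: 634689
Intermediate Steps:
g = 660 (g = 60*11 = 660)
S = 1089
960*g + S = 960*660 + 1089 = 633600 + 1089 = 634689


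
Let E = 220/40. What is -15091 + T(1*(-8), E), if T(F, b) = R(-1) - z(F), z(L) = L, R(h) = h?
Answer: -15084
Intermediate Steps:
E = 11/2 (E = 220*(1/40) = 11/2 ≈ 5.5000)
T(F, b) = -1 - F
-15091 + T(1*(-8), E) = -15091 + (-1 - (-8)) = -15091 + (-1 - 1*(-8)) = -15091 + (-1 + 8) = -15091 + 7 = -15084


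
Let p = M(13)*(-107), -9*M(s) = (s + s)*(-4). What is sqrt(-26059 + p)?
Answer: I*sqrt(245659)/3 ≈ 165.21*I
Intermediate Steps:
M(s) = 8*s/9 (M(s) = -(s + s)*(-4)/9 = -2*s*(-4)/9 = -(-8)*s/9 = 8*s/9)
p = -11128/9 (p = ((8/9)*13)*(-107) = (104/9)*(-107) = -11128/9 ≈ -1236.4)
sqrt(-26059 + p) = sqrt(-26059 - 11128/9) = sqrt(-245659/9) = I*sqrt(245659)/3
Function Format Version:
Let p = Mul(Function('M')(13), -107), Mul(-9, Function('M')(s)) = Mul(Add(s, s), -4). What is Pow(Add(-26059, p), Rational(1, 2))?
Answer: Mul(Rational(1, 3), I, Pow(245659, Rational(1, 2))) ≈ Mul(165.21, I)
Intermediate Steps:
Function('M')(s) = Mul(Rational(8, 9), s) (Function('M')(s) = Mul(Rational(-1, 9), Mul(Add(s, s), -4)) = Mul(Rational(-1, 9), Mul(Mul(2, s), -4)) = Mul(Rational(-1, 9), Mul(-8, s)) = Mul(Rational(8, 9), s))
p = Rational(-11128, 9) (p = Mul(Mul(Rational(8, 9), 13), -107) = Mul(Rational(104, 9), -107) = Rational(-11128, 9) ≈ -1236.4)
Pow(Add(-26059, p), Rational(1, 2)) = Pow(Add(-26059, Rational(-11128, 9)), Rational(1, 2)) = Pow(Rational(-245659, 9), Rational(1, 2)) = Mul(Rational(1, 3), I, Pow(245659, Rational(1, 2)))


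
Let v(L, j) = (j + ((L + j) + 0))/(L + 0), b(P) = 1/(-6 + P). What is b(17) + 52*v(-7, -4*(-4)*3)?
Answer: -50901/77 ≈ -661.05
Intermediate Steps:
v(L, j) = (L + 2*j)/L (v(L, j) = (j + (L + j))/L = (L + 2*j)/L)
b(17) + 52*v(-7, -4*(-4)*3) = 1/(-6 + 17) + 52*((-7 + 2*(-4*(-4)*3))/(-7)) = 1/11 + 52*(-(-7 + 2*(16*3))/7) = 1/11 + 52*(-(-7 + 2*48)/7) = 1/11 + 52*(-(-7 + 96)/7) = 1/11 + 52*(-⅐*89) = 1/11 + 52*(-89/7) = 1/11 - 4628/7 = -50901/77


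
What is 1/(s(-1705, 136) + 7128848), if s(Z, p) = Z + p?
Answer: 1/7127279 ≈ 1.4031e-7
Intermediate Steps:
1/(s(-1705, 136) + 7128848) = 1/((-1705 + 136) + 7128848) = 1/(-1569 + 7128848) = 1/7127279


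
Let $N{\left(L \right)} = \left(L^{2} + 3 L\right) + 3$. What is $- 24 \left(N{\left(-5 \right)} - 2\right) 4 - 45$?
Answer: $-1101$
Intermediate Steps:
$N{\left(L \right)} = 3 + L^{2} + 3 L$
$- 24 \left(N{\left(-5 \right)} - 2\right) 4 - 45 = - 24 \left(\left(3 + \left(-5\right)^{2} + 3 \left(-5\right)\right) - 2\right) 4 - 45 = - 24 \left(\left(3 + 25 - 15\right) - 2\right) 4 - 45 = - 24 \left(13 - 2\right) 4 - 45 = - 24 \cdot 11 \cdot 4 - 45 = \left(-24\right) 44 - 45 = -1056 - 45 = -1101$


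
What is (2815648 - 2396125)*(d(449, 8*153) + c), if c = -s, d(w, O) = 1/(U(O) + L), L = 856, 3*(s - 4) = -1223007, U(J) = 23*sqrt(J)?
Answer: 1822269755524686/10655 - 28947087*sqrt(34)/42620 ≈ 1.7102e+11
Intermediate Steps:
s = -407665 (s = 4 + (1/3)*(-1223007) = 4 - 407669 = -407665)
d(w, O) = 1/(856 + 23*sqrt(O)) (d(w, O) = 1/(23*sqrt(O) + 856) = 1/(856 + 23*sqrt(O)))
c = 407665 (c = -1*(-407665) = 407665)
(2815648 - 2396125)*(d(449, 8*153) + c) = (2815648 - 2396125)*(1/(856 + 23*sqrt(8*153)) + 407665) = 419523*(1/(856 + 23*sqrt(1224)) + 407665) = 419523*(1/(856 + 23*(6*sqrt(34))) + 407665) = 419523*(1/(856 + 138*sqrt(34)) + 407665) = 419523*(407665 + 1/(856 + 138*sqrt(34))) = 171024843795 + 419523/(856 + 138*sqrt(34))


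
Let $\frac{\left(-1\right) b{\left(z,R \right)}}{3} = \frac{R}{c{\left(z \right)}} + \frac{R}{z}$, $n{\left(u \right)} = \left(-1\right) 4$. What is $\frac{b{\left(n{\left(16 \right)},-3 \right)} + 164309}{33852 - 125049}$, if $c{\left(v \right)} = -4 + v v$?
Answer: $- \frac{328615}{182394} \approx -1.8017$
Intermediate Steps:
$c{\left(v \right)} = -4 + v^{2}$
$n{\left(u \right)} = -4$
$b{\left(z,R \right)} = - \frac{3 R}{z} - \frac{3 R}{-4 + z^{2}}$ ($b{\left(z,R \right)} = - 3 \left(\frac{R}{-4 + z^{2}} + \frac{R}{z}\right) = - 3 \left(\frac{R}{z} + \frac{R}{-4 + z^{2}}\right) = - \frac{3 R}{z} - \frac{3 R}{-4 + z^{2}}$)
$\frac{b{\left(n{\left(16 \right)},-3 \right)} + 164309}{33852 - 125049} = \frac{3 \left(-3\right) \frac{1}{-4} \frac{1}{-4 + \left(-4\right)^{2}} \left(4 - -4 - \left(-4\right)^{2}\right) + 164309}{33852 - 125049} = \frac{3 \left(-3\right) \left(- \frac{1}{4}\right) \frac{1}{-4 + 16} \left(4 + 4 - 16\right) + 164309}{-91197} = \left(3 \left(-3\right) \left(- \frac{1}{4}\right) \frac{1}{12} \left(4 + 4 - 16\right) + 164309\right) \left(- \frac{1}{91197}\right) = \left(3 \left(-3\right) \left(- \frac{1}{4}\right) \frac{1}{12} \left(-8\right) + 164309\right) \left(- \frac{1}{91197}\right) = \left(- \frac{3}{2} + 164309\right) \left(- \frac{1}{91197}\right) = \frac{328615}{2} \left(- \frac{1}{91197}\right) = - \frac{328615}{182394}$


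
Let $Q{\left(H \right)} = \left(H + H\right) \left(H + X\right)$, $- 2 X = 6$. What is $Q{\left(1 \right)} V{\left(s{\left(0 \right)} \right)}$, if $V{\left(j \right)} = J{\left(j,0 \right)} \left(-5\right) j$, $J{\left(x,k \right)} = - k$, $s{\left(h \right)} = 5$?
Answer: $0$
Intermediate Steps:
$X = -3$ ($X = \left(- \frac{1}{2}\right) 6 = -3$)
$V{\left(j \right)} = 0$ ($V{\left(j \right)} = \left(-1\right) 0 \left(-5\right) j = 0 \left(-5\right) j = 0 j = 0$)
$Q{\left(H \right)} = 2 H \left(-3 + H\right)$ ($Q{\left(H \right)} = \left(H + H\right) \left(H - 3\right) = 2 H \left(-3 + H\right)$)
$Q{\left(1 \right)} V{\left(s{\left(0 \right)} \right)} = 2 \cdot 1 \left(-3 + 1\right) 0 = 2 \cdot 1 \left(-2\right) 0 = \left(-4\right) 0 = 0$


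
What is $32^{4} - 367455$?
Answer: $681121$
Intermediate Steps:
$32^{4} - 367455 = 1048576 - 367455 = 681121$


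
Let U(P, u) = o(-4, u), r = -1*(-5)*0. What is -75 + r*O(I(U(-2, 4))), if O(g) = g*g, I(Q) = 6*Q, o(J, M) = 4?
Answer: -75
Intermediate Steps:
r = 0 (r = 5*0 = 0)
U(P, u) = 4
O(g) = g²
-75 + r*O(I(U(-2, 4))) = -75 + 0*(6*4)² = -75 + 0*24² = -75 + 0*576 = -75 + 0 = -75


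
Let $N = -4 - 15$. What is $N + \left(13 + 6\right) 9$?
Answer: $152$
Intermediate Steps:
$N = -19$
$N + \left(13 + 6\right) 9 = -19 + \left(13 + 6\right) 9 = -19 + 19 \cdot 9 = -19 + 171 = 152$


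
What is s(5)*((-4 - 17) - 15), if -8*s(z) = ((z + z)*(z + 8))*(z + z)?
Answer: 5850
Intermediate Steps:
s(z) = -z**2*(8 + z)/2 (s(z) = -(z + z)*(z + 8)*(z + z)/8 = -(2*z)*(8 + z)*2*z/8 = -2*z*(8 + z)*2*z/8 = -z**2*(8 + z)/2)
s(5)*((-4 - 17) - 15) = ((1/2)*5**2*(-8 - 1*5))*((-4 - 17) - 15) = ((1/2)*25*(-8 - 5))*(-21 - 15) = ((1/2)*25*(-13))*(-36) = -325/2*(-36) = 5850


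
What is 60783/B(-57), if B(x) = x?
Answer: -20261/19 ≈ -1066.4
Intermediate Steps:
60783/B(-57) = 60783/(-57) = 60783*(-1/57) = -20261/19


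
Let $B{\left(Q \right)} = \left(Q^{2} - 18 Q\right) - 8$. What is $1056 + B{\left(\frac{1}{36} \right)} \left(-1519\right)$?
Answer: $\frac{18100361}{1296} \approx 13966.0$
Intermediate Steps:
$B{\left(Q \right)} = -8 + Q^{2} - 18 Q$
$1056 + B{\left(\frac{1}{36} \right)} \left(-1519\right) = 1056 + \left(-8 + \left(\frac{1}{36}\right)^{2} - \frac{18}{36}\right) \left(-1519\right) = 1056 + \left(-8 + \left(\frac{1}{36}\right)^{2} - \frac{1}{2}\right) \left(-1519\right) = 1056 + \left(-8 + \frac{1}{1296} - \frac{1}{2}\right) \left(-1519\right) = 1056 - - \frac{16731785}{1296} = 1056 + \frac{16731785}{1296} = \frac{18100361}{1296}$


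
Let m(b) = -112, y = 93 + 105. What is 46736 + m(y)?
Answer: 46624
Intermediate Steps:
y = 198
46736 + m(y) = 46736 - 112 = 46624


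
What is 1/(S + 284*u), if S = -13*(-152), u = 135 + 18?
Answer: 1/45428 ≈ 2.2013e-5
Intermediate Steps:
u = 153
S = 1976
1/(S + 284*u) = 1/(1976 + 284*153) = 1/(1976 + 43452) = 1/45428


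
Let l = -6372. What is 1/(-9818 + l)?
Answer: -1/16190 ≈ -6.1766e-5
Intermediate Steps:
1/(-9818 + l) = 1/(-9818 - 6372) = 1/(-16190) = -1/16190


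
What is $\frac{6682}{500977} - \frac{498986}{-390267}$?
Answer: $\frac{252588273416}{195514790859} \approx 1.2919$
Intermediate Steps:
$\frac{6682}{500977} - \frac{498986}{-390267} = 6682 \cdot \frac{1}{500977} - - \frac{498986}{390267} = \frac{6682}{500977} + \frac{498986}{390267} = \frac{252588273416}{195514790859}$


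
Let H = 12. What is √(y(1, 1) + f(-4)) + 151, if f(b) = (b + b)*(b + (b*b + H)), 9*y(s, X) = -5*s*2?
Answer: 151 + I*√1738/3 ≈ 151.0 + 13.896*I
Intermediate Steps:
y(s, X) = -10*s/9 (y(s, X) = (-5*s*2)/9 = (-10*s)/9 = -10*s/9)
f(b) = 2*b*(12 + b + b²) (f(b) = (b + b)*(b + (b*b + 12)) = (2*b)*(b + (b² + 12)) = (2*b)*(b + (12 + b²)) = (2*b)*(12 + b + b²) = 2*b*(12 + b + b²))
√(y(1, 1) + f(-4)) + 151 = √(-10/9*1 + 2*(-4)*(12 - 4 + (-4)²)) + 151 = √(-10/9 + 2*(-4)*(12 - 4 + 16)) + 151 = √(-10/9 + 2*(-4)*24) + 151 = √(-10/9 - 192) + 151 = √(-1738/9) + 151 = I*√1738/3 + 151 = 151 + I*√1738/3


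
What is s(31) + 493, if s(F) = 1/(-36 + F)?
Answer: 2464/5 ≈ 492.80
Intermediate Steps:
s(31) + 493 = 1/(-36 + 31) + 493 = 1/(-5) + 493 = -⅕ + 493 = 2464/5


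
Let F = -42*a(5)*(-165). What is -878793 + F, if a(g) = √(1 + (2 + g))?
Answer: -878793 + 13860*√2 ≈ -8.5919e+5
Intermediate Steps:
a(g) = √(3 + g)
F = 13860*√2 (F = -42*√(3 + 5)*(-165) = -84*√2*(-165) = 13860*√2 ≈ 19601.)
-878793 + F = -878793 + 13860*√2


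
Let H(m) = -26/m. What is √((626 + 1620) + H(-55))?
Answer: 2*√1698895/55 ≈ 47.397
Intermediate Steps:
√((626 + 1620) + H(-55)) = √((626 + 1620) - 26/(-55)) = √(2246 - 26*(-1/55)) = √(2246 + 26/55) = √(123556/55) = 2*√1698895/55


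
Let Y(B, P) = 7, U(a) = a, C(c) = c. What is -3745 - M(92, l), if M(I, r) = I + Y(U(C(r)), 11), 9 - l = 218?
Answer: -3844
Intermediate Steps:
l = -209 (l = 9 - 1*218 = 9 - 218 = -209)
M(I, r) = 7 + I (M(I, r) = I + 7 = 7 + I)
-3745 - M(92, l) = -3745 - (7 + 92) = -3745 - 1*99 = -3745 - 99 = -3844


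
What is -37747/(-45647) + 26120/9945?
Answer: 313538711/90791883 ≈ 3.4534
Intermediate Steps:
-37747/(-45647) + 26120/9945 = -37747*(-1/45647) + 26120*(1/9945) = 37747/45647 + 5224/1989 = 313538711/90791883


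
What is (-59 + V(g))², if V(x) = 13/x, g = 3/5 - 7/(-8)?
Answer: 8767521/3481 ≈ 2518.7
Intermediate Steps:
g = 59/40 (g = 3*(⅕) - 7*(-⅛) = ⅗ + 7/8 = 59/40 ≈ 1.4750)
(-59 + V(g))² = (-59 + 13/(59/40))² = (-59 + 13*(40/59))² = (-59 + 520/59)² = (-2961/59)² = 8767521/3481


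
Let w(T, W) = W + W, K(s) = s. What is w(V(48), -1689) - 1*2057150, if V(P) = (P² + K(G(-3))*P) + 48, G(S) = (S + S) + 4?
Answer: -2060528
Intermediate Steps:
G(S) = 4 + 2*S (G(S) = 2*S + 4 = 4 + 2*S)
V(P) = 48 + P² - 2*P (V(P) = (P² + (4 + 2*(-3))*P) + 48 = (P² + (4 - 6)*P) + 48 = (P² - 2*P) + 48 = 48 + P² - 2*P)
w(T, W) = 2*W
w(V(48), -1689) - 1*2057150 = 2*(-1689) - 1*2057150 = -3378 - 2057150 = -2060528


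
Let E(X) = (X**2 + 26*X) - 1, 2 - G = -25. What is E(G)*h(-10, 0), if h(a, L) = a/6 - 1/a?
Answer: -6721/3 ≈ -2240.3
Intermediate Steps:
h(a, L) = -1/a + a/6 (h(a, L) = a*(1/6) - 1/a = a/6 - 1/a = -1/a + a/6)
G = 27 (G = 2 - 1*(-25) = 2 + 25 = 27)
E(X) = -1 + X**2 + 26*X
E(G)*h(-10, 0) = (-1 + 27**2 + 26*27)*(-1/(-10) + (1/6)*(-10)) = (-1 + 729 + 702)*(-1*(-1/10) - 5/3) = 1430*(1/10 - 5/3) = 1430*(-47/30) = -6721/3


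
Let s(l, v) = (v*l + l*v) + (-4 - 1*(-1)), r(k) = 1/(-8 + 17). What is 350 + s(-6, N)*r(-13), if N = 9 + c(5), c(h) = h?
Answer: 331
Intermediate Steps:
r(k) = ⅑ (r(k) = 1/9 = ⅑)
N = 14 (N = 9 + 5 = 14)
s(l, v) = -3 + 2*l*v (s(l, v) = (l*v + l*v) + (-4 + 1) = 2*l*v - 3 = -3 + 2*l*v)
350 + s(-6, N)*r(-13) = 350 + (-3 + 2*(-6)*14)*(⅑) = 350 + (-3 - 168)*(⅑) = 350 - 171*⅑ = 350 - 19 = 331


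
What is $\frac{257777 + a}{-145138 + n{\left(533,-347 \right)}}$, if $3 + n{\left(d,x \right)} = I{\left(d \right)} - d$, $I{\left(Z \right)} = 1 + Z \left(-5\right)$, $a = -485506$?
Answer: $\frac{227729}{148338} \approx 1.5352$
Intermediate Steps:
$I{\left(Z \right)} = 1 - 5 Z$
$n{\left(d,x \right)} = -2 - 6 d$ ($n{\left(d,x \right)} = -3 - \left(-1 + 6 d\right) = -2 - 6 d$)
$\frac{257777 + a}{-145138 + n{\left(533,-347 \right)}} = \frac{257777 - 485506}{-145138 - 3200} = - \frac{227729}{-145138 - 3200} = - \frac{227729}{-148338} = \left(-227729\right) \left(- \frac{1}{148338}\right) = \frac{227729}{148338}$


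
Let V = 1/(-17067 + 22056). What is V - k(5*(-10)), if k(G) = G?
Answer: 249451/4989 ≈ 50.000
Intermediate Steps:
V = 1/4989 ≈ 0.00020044
V - k(5*(-10)) = 1/4989 - 5*(-10) = 1/4989 - 1*(-50) = 1/4989 + 50 = 249451/4989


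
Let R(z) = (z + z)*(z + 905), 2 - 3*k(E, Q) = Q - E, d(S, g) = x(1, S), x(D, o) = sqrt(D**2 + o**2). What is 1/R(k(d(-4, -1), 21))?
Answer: -460863/5000658512 - 24093*sqrt(17)/5000658512 ≈ -0.00011203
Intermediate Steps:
d(S, g) = sqrt(1 + S**2) (d(S, g) = sqrt(1**2 + S**2) = sqrt(1 + S**2))
k(E, Q) = 2/3 - Q/3 + E/3 (k(E, Q) = 2/3 - (Q - E)/3 = 2/3 + (-Q/3 + E/3) = 2/3 - Q/3 + E/3)
R(z) = 2*z*(905 + z) (R(z) = (2*z)*(905 + z) = 2*z*(905 + z))
1/R(k(d(-4, -1), 21)) = 1/(2*(2/3 - 1/3*21 + sqrt(1 + (-4)**2)/3)*(905 + (2/3 - 1/3*21 + sqrt(1 + (-4)**2)/3))) = 1/(2*(2/3 - 7 + sqrt(1 + 16)/3)*(905 + (2/3 - 7 + sqrt(1 + 16)/3))) = 1/(2*(2/3 - 7 + sqrt(17)/3)*(905 + (2/3 - 7 + sqrt(17)/3))) = 1/(2*(-19/3 + sqrt(17)/3)*(905 + (-19/3 + sqrt(17)/3))) = 1/(2*(-19/3 + sqrt(17)/3)*(2696/3 + sqrt(17)/3))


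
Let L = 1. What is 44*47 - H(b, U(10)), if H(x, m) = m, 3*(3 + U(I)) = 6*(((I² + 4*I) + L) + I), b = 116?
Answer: 1769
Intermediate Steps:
U(I) = -1 + 2*I² + 10*I (U(I) = -3 + (6*(((I² + 4*I) + 1) + I))/3 = -3 + (6*((1 + I² + 4*I) + I))/3 = -3 + (6*(1 + I² + 5*I))/3 = -3 + (6 + 6*I² + 30*I)/3 = -3 + (2 + 2*I² + 10*I) = -1 + 2*I² + 10*I)
44*47 - H(b, U(10)) = 44*47 - (-1 + 2*10² + 10*10) = 2068 - (-1 + 2*100 + 100) = 2068 - (-1 + 200 + 100) = 2068 - 1*299 = 2068 - 299 = 1769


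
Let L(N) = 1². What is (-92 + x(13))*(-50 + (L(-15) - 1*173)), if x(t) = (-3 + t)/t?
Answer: 263292/13 ≈ 20253.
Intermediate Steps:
x(t) = (-3 + t)/t
L(N) = 1
(-92 + x(13))*(-50 + (L(-15) - 1*173)) = (-92 + (-3 + 13)/13)*(-50 + (1 - 1*173)) = (-92 + (1/13)*10)*(-50 + (1 - 173)) = (-92 + 10/13)*(-50 - 172) = -1186/13*(-222) = 263292/13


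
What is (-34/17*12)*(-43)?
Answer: 1032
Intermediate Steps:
(-34/17*12)*(-43) = (-34*1/17*12)*(-43) = -2*12*(-43) = -24*(-43) = 1032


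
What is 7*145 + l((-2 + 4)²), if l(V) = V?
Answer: 1019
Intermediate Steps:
7*145 + l((-2 + 4)²) = 7*145 + (-2 + 4)² = 1015 + 2² = 1015 + 4 = 1019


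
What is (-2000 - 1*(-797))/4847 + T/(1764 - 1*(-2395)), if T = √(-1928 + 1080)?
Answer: -1203/4847 + 4*I*√53/4159 ≈ -0.24819 + 0.0070018*I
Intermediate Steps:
T = 4*I*√53 (T = √(-848) = 4*I*√53 ≈ 29.12*I)
(-2000 - 1*(-797))/4847 + T/(1764 - 1*(-2395)) = (-2000 - 1*(-797))/4847 + (4*I*√53)/(1764 - 1*(-2395)) = (-2000 + 797)*(1/4847) + (4*I*√53)/(1764 + 2395) = -1203*1/4847 + (4*I*√53)/4159 = -1203/4847 + (4*I*√53)*(1/4159) = -1203/4847 + 4*I*√53/4159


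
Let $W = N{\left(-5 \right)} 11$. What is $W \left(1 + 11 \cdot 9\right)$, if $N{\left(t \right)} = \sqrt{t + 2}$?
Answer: $1100 i \sqrt{3} \approx 1905.3 i$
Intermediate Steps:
$N{\left(t \right)} = \sqrt{2 + t}$
$W = 11 i \sqrt{3}$ ($W = \sqrt{2 - 5} \cdot 11 = \sqrt{-3} \cdot 11 = i \sqrt{3} \cdot 11 = 11 i \sqrt{3} \approx 19.053 i$)
$W \left(1 + 11 \cdot 9\right) = 11 i \sqrt{3} \left(1 + 11 \cdot 9\right) = 11 i \sqrt{3} \left(1 + 99\right) = 11 i \sqrt{3} \cdot 100 = 1100 i \sqrt{3}$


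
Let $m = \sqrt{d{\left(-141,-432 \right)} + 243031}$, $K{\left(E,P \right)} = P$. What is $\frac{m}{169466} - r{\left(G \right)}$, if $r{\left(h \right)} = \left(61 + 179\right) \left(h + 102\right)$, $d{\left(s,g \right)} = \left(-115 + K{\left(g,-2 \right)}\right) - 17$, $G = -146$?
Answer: $10560 + \frac{\sqrt{242897}}{169466} \approx 10560.0$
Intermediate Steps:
$d{\left(s,g \right)} = -134$ ($d{\left(s,g \right)} = \left(-115 - 2\right) - 17 = -117 - 17 = -134$)
$r{\left(h \right)} = 24480 + 240 h$ ($r{\left(h \right)} = 240 \left(102 + h\right) = 24480 + 240 h$)
$m = \sqrt{242897}$ ($m = \sqrt{-134 + 243031} = \sqrt{242897} \approx 492.85$)
$\frac{m}{169466} - r{\left(G \right)} = \frac{\sqrt{242897}}{169466} - \left(24480 + 240 \left(-146\right)\right) = \sqrt{242897} \cdot \frac{1}{169466} - \left(24480 - 35040\right) = \frac{\sqrt{242897}}{169466} - -10560 = \frac{\sqrt{242897}}{169466} + 10560 = 10560 + \frac{\sqrt{242897}}{169466}$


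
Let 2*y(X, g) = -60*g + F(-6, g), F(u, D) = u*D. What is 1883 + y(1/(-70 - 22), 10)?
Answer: 1553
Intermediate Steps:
F(u, D) = D*u
y(X, g) = -33*g (y(X, g) = (-60*g + g*(-6))/2 = (-60*g - 6*g)/2 = (-66*g)/2 = -33*g)
1883 + y(1/(-70 - 22), 10) = 1883 - 33*10 = 1883 - 330 = 1553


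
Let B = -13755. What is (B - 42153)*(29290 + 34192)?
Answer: -3549151656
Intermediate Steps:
(B - 42153)*(29290 + 34192) = (-13755 - 42153)*(29290 + 34192) = -55908*63482 = -3549151656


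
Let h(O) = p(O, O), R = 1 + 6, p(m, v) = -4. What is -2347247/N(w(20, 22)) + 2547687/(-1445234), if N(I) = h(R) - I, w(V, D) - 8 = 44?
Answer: 242298464309/5780936 ≈ 41913.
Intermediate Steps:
R = 7
h(O) = -4
w(V, D) = 52 (w(V, D) = 8 + 44 = 52)
N(I) = -4 - I
-2347247/N(w(20, 22)) + 2547687/(-1445234) = -2347247/(-4 - 1*52) + 2547687/(-1445234) = -2347247/(-4 - 52) + 2547687*(-1/1445234) = -2347247/(-56) - 2547687/1445234 = -2347247*(-1/56) - 2547687/1445234 = 335321/8 - 2547687/1445234 = 242298464309/5780936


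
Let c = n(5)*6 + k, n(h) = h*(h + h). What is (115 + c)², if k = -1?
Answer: 171396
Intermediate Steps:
n(h) = 2*h² (n(h) = h*(2*h) = 2*h²)
c = 299 (c = (2*5²)*6 - 1 = (2*25)*6 - 1 = 50*6 - 1 = 300 - 1 = 299)
(115 + c)² = (115 + 299)² = 414² = 171396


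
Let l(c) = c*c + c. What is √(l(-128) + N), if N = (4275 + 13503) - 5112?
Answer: √28922 ≈ 170.06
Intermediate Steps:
N = 12666 (N = 17778 - 5112 = 12666)
l(c) = c + c² (l(c) = c² + c = c + c²)
√(l(-128) + N) = √(-128*(1 - 128) + 12666) = √(-128*(-127) + 12666) = √(16256 + 12666) = √28922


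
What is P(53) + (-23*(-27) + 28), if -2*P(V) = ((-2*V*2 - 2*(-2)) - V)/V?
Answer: 69055/106 ≈ 651.46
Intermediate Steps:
P(V) = -(4 - 5*V)/(2*V) (P(V) = -((-2*V*2 - 2*(-2)) - V)/(2*V) = -((-4*V + 4) - V)/(2*V) = -((4 - 4*V) - V)/(2*V) = -(4 - 5*V)/(2*V))
P(53) + (-23*(-27) + 28) = (5/2 - 2/53) + (-23*(-27) + 28) = (5/2 - 2*1/53) + (621 + 28) = (5/2 - 2/53) + 649 = 261/106 + 649 = 69055/106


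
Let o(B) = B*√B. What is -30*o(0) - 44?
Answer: -44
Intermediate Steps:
o(B) = B^(3/2)
-30*o(0) - 44 = -30*0^(3/2) - 44 = -30*0 - 44 = 0 - 44 = -44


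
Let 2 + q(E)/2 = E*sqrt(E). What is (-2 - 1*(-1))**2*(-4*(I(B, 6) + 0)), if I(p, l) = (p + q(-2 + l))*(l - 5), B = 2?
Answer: -56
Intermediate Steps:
q(E) = -4 + 2*E**(3/2) (q(E) = -4 + 2*(E*sqrt(E)) = -4 + 2*E**(3/2))
I(p, l) = (-5 + l)*(-4 + p + 2*(-2 + l)**(3/2)) (I(p, l) = (p + (-4 + 2*(-2 + l)**(3/2)))*(l - 5) = (-4 + p + 2*(-2 + l)**(3/2))*(-5 + l) = (-5 + l)*(-4 + p + 2*(-2 + l)**(3/2)))
(-2 - 1*(-1))**2*(-4*(I(B, 6) + 0)) = (-2 - 1*(-1))**2*(-4*((20 - 10*(-2 + 6)**(3/2) - 5*2 + 6*2 + 2*6*(-2 + (-2 + 6)**(3/2))) + 0)) = (-2 + 1)**2*(-4*((20 - 10*4**(3/2) - 10 + 12 + 2*6*(-2 + 4**(3/2))) + 0)) = (-1)**2*(-4*((20 - 10*8 - 10 + 12 + 2*6*(-2 + 8)) + 0)) = 1*(-4*((20 - 80 - 10 + 12 + 2*6*6) + 0)) = 1*(-4*((20 - 80 - 10 + 12 + 72) + 0)) = 1*(-4*(14 + 0)) = 1*(-4*14) = 1*(-56) = -56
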